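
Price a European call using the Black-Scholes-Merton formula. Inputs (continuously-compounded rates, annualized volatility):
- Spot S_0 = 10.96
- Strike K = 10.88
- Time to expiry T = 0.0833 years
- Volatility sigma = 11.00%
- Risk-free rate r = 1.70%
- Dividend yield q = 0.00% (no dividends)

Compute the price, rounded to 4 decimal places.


Answer: Price = 0.1911

Derivation:
d1 = (ln(S/K) + (r - q + 0.5*sigma^2) * T) / (sigma * sqrt(T)) = 0.29123505
d2 = d1 - sigma * sqrt(T) = 0.25948714
exp(-rT) = 0.99858490; exp(-qT) = 1.00000000
C = S_0 * exp(-qT) * N(d1) - K * exp(-rT) * N(d2)
N(d1) = 0.61456422; N(d2) = 0.60237030
C = 10.9600 * 1.00000000 * 0.61456422 - 10.8800 * 0.99858490 * 0.60237030 = 0.1911


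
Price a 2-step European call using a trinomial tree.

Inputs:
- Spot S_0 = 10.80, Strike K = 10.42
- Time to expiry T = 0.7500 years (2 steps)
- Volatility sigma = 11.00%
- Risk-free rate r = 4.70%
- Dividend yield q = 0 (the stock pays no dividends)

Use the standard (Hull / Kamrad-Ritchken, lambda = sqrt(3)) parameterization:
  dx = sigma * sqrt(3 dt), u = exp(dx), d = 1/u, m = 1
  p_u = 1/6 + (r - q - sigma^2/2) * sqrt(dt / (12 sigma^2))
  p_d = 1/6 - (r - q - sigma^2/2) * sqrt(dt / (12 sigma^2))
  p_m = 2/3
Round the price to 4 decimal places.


Answer: Price = V(0,0) = 0.8618

Derivation:
dt = T/N = 0.375000; dx = sigma*sqrt(3*dt) = 0.116673
u = exp(dx) = 1.123751; d = 1/u = 0.889876
p_u = 0.232476, p_m = 0.666667, p_d = 0.100858
Discount per step: exp(-r*dt) = 0.982529
Stock lattice S(k, j) with j the centered position index:
  k=0: S(0,+0) = 10.8000
  k=1: S(1,-1) = 9.6107; S(1,+0) = 10.8000; S(1,+1) = 12.1365
  k=2: S(2,-2) = 8.5523; S(2,-1) = 9.6107; S(2,+0) = 10.8000; S(2,+1) = 12.1365; S(2,+2) = 13.6384
Terminal payoffs V(N, j) = max(S_T - K, 0):
  V(2,-2) = 0.000000; V(2,-1) = 0.000000; V(2,+0) = 0.380000; V(2,+1) = 1.716516; V(2,+2) = 3.218428
Backward induction: V(k, j) = exp(-r*dt) * [p_u * V(k+1, j+1) + p_m * V(k+1, j) + p_d * V(k+1, j-1)]
  V(1,-1) = exp(-r*dt) * [p_u*0.380000 + p_m*0.000000 + p_d*0.000000] = 0.086797
  V(1,+0) = exp(-r*dt) * [p_u*1.716516 + p_m*0.380000 + p_d*0.000000] = 0.640984
  V(1,+1) = exp(-r*dt) * [p_u*3.218428 + p_m*1.716516 + p_d*0.380000] = 1.897143
  V(0,+0) = exp(-r*dt) * [p_u*1.897143 + p_m*0.640984 + p_d*0.086797] = 0.861793


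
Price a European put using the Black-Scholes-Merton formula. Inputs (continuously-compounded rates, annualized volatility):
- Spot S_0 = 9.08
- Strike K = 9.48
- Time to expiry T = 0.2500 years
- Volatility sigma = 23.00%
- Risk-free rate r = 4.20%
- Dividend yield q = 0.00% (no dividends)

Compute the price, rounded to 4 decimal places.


d1 = (ln(S/K) + (r - q + 0.5*sigma^2) * T) / (sigma * sqrt(T)) = -0.22606629
d2 = d1 - sigma * sqrt(T) = -0.34106629
exp(-rT) = 0.98955493; exp(-qT) = 1.00000000
P = K * exp(-rT) * N(-d2) - S_0 * exp(-qT) * N(-d1)
N(-d1) = 0.58942507; N(-d2) = 0.63347316
P = 9.4800 * 0.98955493 * 0.63347316 - 9.0800 * 1.00000000 * 0.58942507 = 0.5906

Answer: Price = 0.5906


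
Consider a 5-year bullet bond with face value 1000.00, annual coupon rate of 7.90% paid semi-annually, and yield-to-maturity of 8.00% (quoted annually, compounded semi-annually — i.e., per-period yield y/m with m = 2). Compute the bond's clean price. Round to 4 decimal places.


Answer: Price = 995.9446

Derivation:
Coupon per period c = face * coupon_rate / m = 39.500000
Periods per year m = 2; per-period yield y/m = 0.040000
Number of cashflows N = 10
Cashflows (t years, CF_t, discount factor 1/(1+y/m)^(m*t), PV):
  t = 0.5000: CF_t = 39.500000, DF = 0.961538, PV = 37.980769
  t = 1.0000: CF_t = 39.500000, DF = 0.924556, PV = 36.519970
  t = 1.5000: CF_t = 39.500000, DF = 0.888996, PV = 35.115356
  t = 2.0000: CF_t = 39.500000, DF = 0.854804, PV = 33.764766
  t = 2.5000: CF_t = 39.500000, DF = 0.821927, PV = 32.466121
  t = 3.0000: CF_t = 39.500000, DF = 0.790315, PV = 31.217424
  t = 3.5000: CF_t = 39.500000, DF = 0.759918, PV = 30.016754
  t = 4.0000: CF_t = 39.500000, DF = 0.730690, PV = 28.862263
  t = 4.5000: CF_t = 39.500000, DF = 0.702587, PV = 27.752176
  t = 5.0000: CF_t = 1039.500000, DF = 0.675564, PV = 702.248953
Price P = sum_t PV_t = 995.944552


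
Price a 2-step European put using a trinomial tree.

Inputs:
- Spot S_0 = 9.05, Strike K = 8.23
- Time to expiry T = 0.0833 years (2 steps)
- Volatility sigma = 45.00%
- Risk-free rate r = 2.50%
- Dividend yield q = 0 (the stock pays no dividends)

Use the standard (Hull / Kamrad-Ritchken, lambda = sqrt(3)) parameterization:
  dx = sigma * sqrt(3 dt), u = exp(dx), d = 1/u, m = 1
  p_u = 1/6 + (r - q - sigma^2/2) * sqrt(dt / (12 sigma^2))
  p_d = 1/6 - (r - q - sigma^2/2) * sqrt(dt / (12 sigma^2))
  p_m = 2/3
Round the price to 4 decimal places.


dt = T/N = 0.041650; dx = sigma*sqrt(3*dt) = 0.159067
u = exp(dx) = 1.172417; d = 1/u = 0.852939
p_u = 0.156684, p_m = 0.666667, p_d = 0.176649
Discount per step: exp(-r*dt) = 0.998959
Stock lattice S(k, j) with j the centered position index:
  k=0: S(0,+0) = 9.0500
  k=1: S(1,-1) = 7.7191; S(1,+0) = 9.0500; S(1,+1) = 10.6104
  k=2: S(2,-2) = 6.5839; S(2,-1) = 7.7191; S(2,+0) = 9.0500; S(2,+1) = 10.6104; S(2,+2) = 12.4398
Terminal payoffs V(N, j) = max(K - S_T, 0):
  V(2,-2) = 1.646080; V(2,-1) = 0.510902; V(2,+0) = 0.000000; V(2,+1) = 0.000000; V(2,+2) = 0.000000
Backward induction: V(k, j) = exp(-r*dt) * [p_u * V(k+1, j+1) + p_m * V(k+1, j) + p_d * V(k+1, j-1)]
  V(1,-1) = exp(-r*dt) * [p_u*0.000000 + p_m*0.510902 + p_d*1.646080] = 0.630723
  V(1,+0) = exp(-r*dt) * [p_u*0.000000 + p_m*0.000000 + p_d*0.510902] = 0.090156
  V(1,+1) = exp(-r*dt) * [p_u*0.000000 + p_m*0.000000 + p_d*0.000000] = 0.000000
  V(0,+0) = exp(-r*dt) * [p_u*0.000000 + p_m*0.090156 + p_d*0.630723] = 0.171343

Answer: Price = V(0,0) = 0.1713


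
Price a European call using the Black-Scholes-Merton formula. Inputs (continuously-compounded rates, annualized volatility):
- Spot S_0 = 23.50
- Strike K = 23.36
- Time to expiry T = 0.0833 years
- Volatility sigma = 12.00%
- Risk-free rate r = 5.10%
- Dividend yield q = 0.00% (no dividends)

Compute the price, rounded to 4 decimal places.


d1 = (ln(S/K) + (r - q + 0.5*sigma^2) * T) / (sigma * sqrt(T)) = 0.31250494
d2 = d1 - sigma * sqrt(T) = 0.27787085
exp(-rT) = 0.99576071; exp(-qT) = 1.00000000
C = S_0 * exp(-qT) * N(d1) - K * exp(-rT) * N(d2)
N(d1) = 0.62267159; N(d2) = 0.60944425
C = 23.5000 * 1.00000000 * 0.62267159 - 23.3600 * 0.99576071 * 0.60944425 = 0.4565

Answer: Price = 0.4565


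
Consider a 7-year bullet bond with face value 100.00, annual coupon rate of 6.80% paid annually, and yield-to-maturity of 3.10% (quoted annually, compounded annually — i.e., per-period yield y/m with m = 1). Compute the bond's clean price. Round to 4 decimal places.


Answer: Price = 122.9654

Derivation:
Coupon per period c = face * coupon_rate / m = 6.800000
Periods per year m = 1; per-period yield y/m = 0.031000
Number of cashflows N = 7
Cashflows (t years, CF_t, discount factor 1/(1+y/m)^(m*t), PV):
  t = 1.0000: CF_t = 6.800000, DF = 0.969932, PV = 6.595538
  t = 2.0000: CF_t = 6.800000, DF = 0.940768, PV = 6.397224
  t = 3.0000: CF_t = 6.800000, DF = 0.912481, PV = 6.204873
  t = 4.0000: CF_t = 6.800000, DF = 0.885045, PV = 6.018306
  t = 5.0000: CF_t = 6.800000, DF = 0.858434, PV = 5.837348
  t = 6.0000: CF_t = 6.800000, DF = 0.832622, PV = 5.661831
  t = 7.0000: CF_t = 106.800000, DF = 0.807587, PV = 86.250296
Price P = sum_t PV_t = 122.965417


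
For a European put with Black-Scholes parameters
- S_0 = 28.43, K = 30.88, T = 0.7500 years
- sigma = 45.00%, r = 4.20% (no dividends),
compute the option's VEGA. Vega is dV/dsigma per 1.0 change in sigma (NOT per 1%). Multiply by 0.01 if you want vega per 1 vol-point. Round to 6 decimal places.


Answer: Vega = 9.802572

Derivation:
d1 = 0.0635693451; d2 = -0.3261420866
phi(d1) = 0.3981370190; exp(-qT) = 1.0000000000; exp(-rT) = 0.9689909565
Vega = S * exp(-qT) * phi(d1) * sqrt(T) = 28.4300 * 1.0000000000 * 0.3981370190 * 0.8660254038 = 9.802572


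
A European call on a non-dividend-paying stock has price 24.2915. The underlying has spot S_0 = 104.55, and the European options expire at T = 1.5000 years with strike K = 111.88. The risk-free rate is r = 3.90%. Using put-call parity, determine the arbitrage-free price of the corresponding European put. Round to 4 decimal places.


Answer: Put price = 25.2643

Derivation:
Put-call parity: C - P = S_0 * exp(-qT) - K * exp(-rT).
S_0 * exp(-qT) = 104.5500 * 1.00000000 = 104.55000000
K * exp(-rT) = 111.8800 * 0.94317824 = 105.52278154
P = C - S*exp(-qT) + K*exp(-rT)
P = 24.2915 - 104.55000000 + 105.52278154 = 25.2643


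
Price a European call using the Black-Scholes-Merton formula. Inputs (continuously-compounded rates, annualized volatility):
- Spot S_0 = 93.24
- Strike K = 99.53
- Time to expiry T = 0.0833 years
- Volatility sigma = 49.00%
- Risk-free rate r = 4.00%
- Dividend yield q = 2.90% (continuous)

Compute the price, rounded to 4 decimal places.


d1 = (ln(S/K) + (r - q + 0.5*sigma^2) * T) / (sigma * sqrt(T)) = -0.38442128
d2 = d1 - sigma * sqrt(T) = -0.52584380
exp(-rT) = 0.99667354; exp(-qT) = 0.99758722
C = S_0 * exp(-qT) * N(d1) - K * exp(-rT) * N(d2)
N(d1) = 0.35033312; N(d2) = 0.29949837
C = 93.2400 * 0.99758722 * 0.35033312 - 99.5300 * 0.99667354 * 0.29949837 = 2.8763

Answer: Price = 2.8763


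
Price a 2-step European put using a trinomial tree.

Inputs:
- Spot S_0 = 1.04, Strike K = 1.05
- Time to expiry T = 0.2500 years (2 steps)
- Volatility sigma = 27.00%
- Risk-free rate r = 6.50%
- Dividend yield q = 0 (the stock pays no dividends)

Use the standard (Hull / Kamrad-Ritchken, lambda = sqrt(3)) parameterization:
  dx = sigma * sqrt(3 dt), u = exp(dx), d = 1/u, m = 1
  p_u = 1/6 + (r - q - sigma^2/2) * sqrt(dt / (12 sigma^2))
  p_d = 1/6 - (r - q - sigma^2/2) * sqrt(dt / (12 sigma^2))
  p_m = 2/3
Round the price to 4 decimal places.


dt = T/N = 0.125000; dx = sigma*sqrt(3*dt) = 0.165341
u = exp(dx) = 1.179795; d = 1/u = 0.847605
p_u = 0.177459, p_m = 0.666667, p_d = 0.155875
Discount per step: exp(-r*dt) = 0.991908
Stock lattice S(k, j) with j the centered position index:
  k=0: S(0,+0) = 1.0400
  k=1: S(1,-1) = 0.8815; S(1,+0) = 1.0400; S(1,+1) = 1.2270
  k=2: S(2,-2) = 0.7472; S(2,-1) = 0.8815; S(2,+0) = 1.0400; S(2,+1) = 1.2270; S(2,+2) = 1.4476
Terminal payoffs V(N, j) = max(K - S_T, 0):
  V(2,-2) = 0.302828; V(2,-1) = 0.168491; V(2,+0) = 0.010000; V(2,+1) = 0.000000; V(2,+2) = 0.000000
Backward induction: V(k, j) = exp(-r*dt) * [p_u * V(k+1, j+1) + p_m * V(k+1, j) + p_d * V(k+1, j-1)]
  V(1,-1) = exp(-r*dt) * [p_u*0.010000 + p_m*0.168491 + p_d*0.302828] = 0.160000
  V(1,+0) = exp(-r*dt) * [p_u*0.000000 + p_m*0.010000 + p_d*0.168491] = 0.032664
  V(1,+1) = exp(-r*dt) * [p_u*0.000000 + p_m*0.000000 + p_d*0.010000] = 0.001546
  V(0,+0) = exp(-r*dt) * [p_u*0.001546 + p_m*0.032664 + p_d*0.160000] = 0.046610

Answer: Price = V(0,0) = 0.0466


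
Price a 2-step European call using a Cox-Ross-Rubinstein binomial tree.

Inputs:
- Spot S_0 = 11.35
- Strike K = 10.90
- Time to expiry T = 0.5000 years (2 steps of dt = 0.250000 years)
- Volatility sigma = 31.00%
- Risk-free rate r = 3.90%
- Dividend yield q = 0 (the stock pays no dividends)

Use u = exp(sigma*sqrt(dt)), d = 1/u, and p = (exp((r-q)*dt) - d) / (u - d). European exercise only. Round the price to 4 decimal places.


dt = T/N = 0.250000
u = exp(sigma*sqrt(dt)) = 1.167658; d = 1/u = 0.856415
p = (exp((r-q)*dt) - d) / (u - d) = 0.492807
Discount per step: exp(-r*dt) = 0.990297
Stock lattice S(k, i) with i counting down-moves:
  k=0: S(0,0) = 11.3500
  k=1: S(1,0) = 13.2529; S(1,1) = 9.7203
  k=2: S(2,0) = 15.4749; S(2,1) = 11.3500; S(2,2) = 8.3246
Terminal payoffs V(N, i) = max(S_T - K, 0):
  V(2,0) = 4.574875; V(2,1) = 0.450000; V(2,2) = 0.000000
Backward induction: V(k, i) = exp(-r*dt) * [p * V(k+1, i) + (1-p) * V(k+1, i+1)].
  V(1,0) = exp(-r*dt) * [p*4.574875 + (1-p)*0.450000] = 2.458676
  V(1,1) = exp(-r*dt) * [p*0.450000 + (1-p)*0.000000] = 0.219611
  V(0,0) = exp(-r*dt) * [p*2.458676 + (1-p)*0.219611] = 1.310201

Answer: Price = V(0,0) = 1.3102


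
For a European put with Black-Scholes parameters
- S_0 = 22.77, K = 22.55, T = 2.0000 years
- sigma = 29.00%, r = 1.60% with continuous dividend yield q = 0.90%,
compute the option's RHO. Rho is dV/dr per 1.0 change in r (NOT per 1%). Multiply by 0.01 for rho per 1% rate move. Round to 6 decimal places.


d1 = 0.2628701501; d2 = -0.1472517829
phi(d1) = 0.3853940772; exp(-qT) = 0.9821610324; exp(-rT) = 0.9685065821
N(-d2) = 0.5585333554
Rho = -K*T*exp(-rT)*N(-d2) = -22.5500 * 2.0000 * 0.9685065821 * 0.5585333554 = -24.396540

Answer: Rho = -24.396540


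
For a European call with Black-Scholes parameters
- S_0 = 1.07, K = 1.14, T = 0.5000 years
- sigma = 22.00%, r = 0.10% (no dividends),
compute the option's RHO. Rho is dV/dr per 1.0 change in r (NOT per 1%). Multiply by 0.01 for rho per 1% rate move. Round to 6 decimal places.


d1 = -0.3263594390; d2 = -0.4819229309
phi(d1) = 0.3782523268; exp(-qT) = 1.0000000000; exp(-rT) = 0.9995001250
N(d2) = 0.3149303479
Rho = K*T*exp(-rT)*N(d2) = 1.1400 * 0.5000 * 0.9995001250 * 0.3149303479 = 0.179421

Answer: Rho = 0.179421


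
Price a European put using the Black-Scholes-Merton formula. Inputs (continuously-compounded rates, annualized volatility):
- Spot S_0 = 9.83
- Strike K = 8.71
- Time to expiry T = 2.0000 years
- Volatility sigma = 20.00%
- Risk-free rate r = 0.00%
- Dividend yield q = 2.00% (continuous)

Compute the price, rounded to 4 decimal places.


Answer: Price = 0.6948

Derivation:
d1 = (ln(S/K) + (r - q + 0.5*sigma^2) * T) / (sigma * sqrt(T)) = 0.42768344
d2 = d1 - sigma * sqrt(T) = 0.14484072
exp(-rT) = 1.00000000; exp(-qT) = 0.96078944
P = K * exp(-rT) * N(-d2) - S_0 * exp(-qT) * N(-d1)
N(-d1) = 0.33444081; N(-d2) = 0.44241831
P = 8.7100 * 1.00000000 * 0.44241831 - 9.8300 * 0.96078944 * 0.33444081 = 0.6948


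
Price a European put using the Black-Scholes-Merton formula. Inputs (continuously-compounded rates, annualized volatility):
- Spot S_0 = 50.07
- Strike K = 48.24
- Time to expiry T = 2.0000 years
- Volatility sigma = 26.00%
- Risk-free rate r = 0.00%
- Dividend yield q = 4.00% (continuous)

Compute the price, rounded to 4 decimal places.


d1 = (ln(S/K) + (r - q + 0.5*sigma^2) * T) / (sigma * sqrt(T)) = 0.06753815
d2 = d1 - sigma * sqrt(T) = -0.30015738
exp(-rT) = 1.00000000; exp(-qT) = 0.92311635
P = K * exp(-rT) * N(-d2) - S_0 * exp(-qT) * N(-d1)
N(-d1) = 0.47307665; N(-d2) = 0.61797144
P = 48.2400 * 1.00000000 * 0.61797144 - 50.0700 * 0.92311635 * 0.47307665 = 7.9451

Answer: Price = 7.9451


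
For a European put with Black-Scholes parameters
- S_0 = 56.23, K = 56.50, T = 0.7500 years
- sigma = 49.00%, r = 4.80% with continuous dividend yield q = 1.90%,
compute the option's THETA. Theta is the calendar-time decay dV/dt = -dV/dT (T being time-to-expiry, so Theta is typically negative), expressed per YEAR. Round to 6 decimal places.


d1 = 0.2521424931; d2 = -0.1722099548
phi(d1) = 0.3864601768; exp(-qT) = 0.9858510507; exp(-rT) = 0.9646402935
Theta = -S*exp(-qT)*phi(d1)*sigma/(2*sqrt(T)) + r*K*exp(-rT)*N(-d2) - q*S*exp(-qT)*N(-d1)
N(-d1) = 0.4004654630; N(-d2) = 0.5683637640; sqrt(T) = 0.8660254038
Term 1 = -56.2300 * 0.9858510507 * 0.3864601768 * 0.4900 / (2 * 0.8660254038) = -6.0606553535
Term 2 = 0.0480 * 56.5000 * 0.9646402935 * 0.5683637640 = 1.4868989870
Term 3 = -0.0190 * 56.2300 * 0.9858510507 * 0.4004654630 = -0.4217917254
Theta = -6.0606553535 + (1.4868989870) + (-0.4217917254) = -4.995548

Answer: Theta = -4.995548


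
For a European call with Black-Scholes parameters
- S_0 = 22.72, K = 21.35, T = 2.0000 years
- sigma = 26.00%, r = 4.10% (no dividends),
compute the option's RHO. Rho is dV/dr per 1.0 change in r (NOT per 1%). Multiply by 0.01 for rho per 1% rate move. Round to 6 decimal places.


Answer: Rho = 22.914791

Derivation:
d1 = 0.5760033481; d2 = 0.2083078219
phi(d1) = 0.3379597540; exp(-qT) = 1.0000000000; exp(-rT) = 0.9212719587
N(d2) = 0.5825056877
Rho = K*T*exp(-rT)*N(d2) = 21.3500 * 2.0000 * 0.9212719587 * 0.5825056877 = 22.914791


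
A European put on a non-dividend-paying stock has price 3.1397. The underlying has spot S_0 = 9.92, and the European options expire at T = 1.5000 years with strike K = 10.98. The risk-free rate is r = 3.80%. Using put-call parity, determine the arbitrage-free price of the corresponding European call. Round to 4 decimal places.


Answer: Call price = 2.6881

Derivation:
Put-call parity: C - P = S_0 * exp(-qT) - K * exp(-rT).
S_0 * exp(-qT) = 9.9200 * 1.00000000 = 9.92000000
K * exp(-rT) = 10.9800 * 0.94459407 = 10.37164288
C = P + S*exp(-qT) - K*exp(-rT)
C = 3.1397 + 9.92000000 - 10.37164288 = 2.6881


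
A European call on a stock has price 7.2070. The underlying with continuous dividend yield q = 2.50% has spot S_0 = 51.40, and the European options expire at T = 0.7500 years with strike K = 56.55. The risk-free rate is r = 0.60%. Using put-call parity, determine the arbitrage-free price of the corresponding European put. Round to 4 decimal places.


Answer: Put price = 13.0579

Derivation:
Put-call parity: C - P = S_0 * exp(-qT) - K * exp(-rT).
S_0 * exp(-qT) = 51.4000 * 0.98142469 = 50.44522895
K * exp(-rT) = 56.5500 * 0.99551011 = 56.29609671
P = C - S*exp(-qT) + K*exp(-rT)
P = 7.2070 - 50.44522895 + 56.29609671 = 13.0579


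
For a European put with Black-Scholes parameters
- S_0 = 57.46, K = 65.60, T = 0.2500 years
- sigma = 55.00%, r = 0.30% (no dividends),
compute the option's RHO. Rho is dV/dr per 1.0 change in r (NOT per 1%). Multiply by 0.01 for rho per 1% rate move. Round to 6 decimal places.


Answer: Rho = -11.983209

Derivation:
d1 = -0.3415423360; d2 = -0.6165423360
phi(d1) = 0.3763393121; exp(-qT) = 1.0000000000; exp(-rT) = 0.9992502812
N(-d2) = 0.7312316804
Rho = -K*T*exp(-rT)*N(-d2) = -65.6000 * 0.2500 * 0.9992502812 * 0.7312316804 = -11.983209


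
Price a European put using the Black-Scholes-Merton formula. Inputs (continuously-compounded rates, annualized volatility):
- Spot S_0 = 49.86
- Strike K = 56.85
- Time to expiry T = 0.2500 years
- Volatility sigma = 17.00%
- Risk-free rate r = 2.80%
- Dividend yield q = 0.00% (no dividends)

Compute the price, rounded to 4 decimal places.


d1 = (ln(S/K) + (r - q + 0.5*sigma^2) * T) / (sigma * sqrt(T)) = -1.41864285
d2 = d1 - sigma * sqrt(T) = -1.50364285
exp(-rT) = 0.99302444; exp(-qT) = 1.00000000
P = K * exp(-rT) * N(-d2) - S_0 * exp(-qT) * N(-d1)
N(-d1) = 0.92199842; N(-d2) = 0.93366332
P = 56.8500 * 0.99302444 * 0.93366332 - 49.8600 * 1.00000000 * 0.92199842 = 6.7377

Answer: Price = 6.7377


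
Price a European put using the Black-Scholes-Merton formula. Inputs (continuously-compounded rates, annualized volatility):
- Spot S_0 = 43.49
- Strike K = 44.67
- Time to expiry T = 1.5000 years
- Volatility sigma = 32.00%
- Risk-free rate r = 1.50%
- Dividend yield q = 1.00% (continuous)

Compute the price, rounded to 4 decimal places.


d1 = (ln(S/K) + (r - q + 0.5*sigma^2) * T) / (sigma * sqrt(T)) = 0.14678795
d2 = d1 - sigma * sqrt(T) = -0.24513041
exp(-rT) = 0.97775124; exp(-qT) = 0.98511194
P = K * exp(-rT) * N(-d2) - S_0 * exp(-qT) * N(-d1)
N(-d1) = 0.44164970; N(-d2) = 0.59682227
P = 44.6700 * 0.97775124 * 0.59682227 - 43.4900 * 0.98511194 * 0.44164970 = 7.1455

Answer: Price = 7.1455


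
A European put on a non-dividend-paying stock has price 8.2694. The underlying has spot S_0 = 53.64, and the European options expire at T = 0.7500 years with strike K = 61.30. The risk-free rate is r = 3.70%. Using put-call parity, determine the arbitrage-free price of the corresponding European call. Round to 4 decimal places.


Put-call parity: C - P = S_0 * exp(-qT) - K * exp(-rT).
S_0 * exp(-qT) = 53.6400 * 1.00000000 = 53.64000000
K * exp(-rT) = 61.3000 * 0.97263149 = 59.62231060
C = P + S*exp(-qT) - K*exp(-rT)
C = 8.2694 + 53.64000000 - 59.62231060 = 2.2871

Answer: Call price = 2.2871


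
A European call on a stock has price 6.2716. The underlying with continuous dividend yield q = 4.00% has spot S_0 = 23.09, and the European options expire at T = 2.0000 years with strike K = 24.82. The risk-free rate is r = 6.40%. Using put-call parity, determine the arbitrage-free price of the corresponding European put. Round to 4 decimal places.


Answer: Put price = 6.7948

Derivation:
Put-call parity: C - P = S_0 * exp(-qT) - K * exp(-rT).
S_0 * exp(-qT) = 23.0900 * 0.92311635 = 21.31475644
K * exp(-rT) = 24.8200 * 0.87985338 = 21.83796087
P = C - S*exp(-qT) + K*exp(-rT)
P = 6.2716 - 21.31475644 + 21.83796087 = 6.7948


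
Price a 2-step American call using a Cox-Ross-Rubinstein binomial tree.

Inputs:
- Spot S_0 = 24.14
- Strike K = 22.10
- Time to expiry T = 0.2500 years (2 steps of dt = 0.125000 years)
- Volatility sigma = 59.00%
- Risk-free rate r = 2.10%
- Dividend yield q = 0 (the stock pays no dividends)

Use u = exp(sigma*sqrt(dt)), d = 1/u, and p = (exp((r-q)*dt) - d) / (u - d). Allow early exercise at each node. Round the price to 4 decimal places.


Answer: Price = V(0,0) = 3.9907

Derivation:
dt = T/N = 0.125000
u = exp(sigma*sqrt(dt)) = 1.231948; d = 1/u = 0.811723
p = (exp((r-q)*dt) - d) / (u - d) = 0.454294
Discount per step: exp(-r*dt) = 0.997378
Stock lattice S(k, i) with i counting down-moves:
  k=0: S(0,0) = 24.1400
  k=1: S(1,0) = 29.7392; S(1,1) = 19.5950
  k=2: S(2,0) = 36.6372; S(2,1) = 24.1400; S(2,2) = 15.9057
Terminal payoffs V(N, i) = max(S_T - K, 0):
  V(2,0) = 14.537167; V(2,1) = 2.040000; V(2,2) = 0.000000
Backward induction: V(k, i) = exp(-r*dt) * [p * V(k+1, i) + (1-p) * V(k+1, i+1)]; then take max(V_cont, immediate exercise) for American.
  V(1,0) = exp(-r*dt) * [p*14.537167 + (1-p)*2.040000] = 7.697157; exercise = 7.639220; V(1,0) = max -> 7.697157
  V(1,1) = exp(-r*dt) * [p*2.040000 + (1-p)*0.000000] = 0.924330; exercise = 0.000000; V(1,1) = max -> 0.924330
  V(0,0) = exp(-r*dt) * [p*7.697157 + (1-p)*0.924330] = 3.990695; exercise = 2.040000; V(0,0) = max -> 3.990695


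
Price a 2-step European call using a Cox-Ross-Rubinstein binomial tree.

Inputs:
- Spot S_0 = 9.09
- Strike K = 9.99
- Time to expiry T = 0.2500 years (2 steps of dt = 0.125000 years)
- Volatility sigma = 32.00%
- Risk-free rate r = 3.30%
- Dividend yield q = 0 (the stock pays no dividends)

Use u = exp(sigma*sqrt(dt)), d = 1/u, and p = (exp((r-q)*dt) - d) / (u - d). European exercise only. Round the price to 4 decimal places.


dt = T/N = 0.125000
u = exp(sigma*sqrt(dt)) = 1.119785; d = 1/u = 0.893028
p = (exp((r-q)*dt) - d) / (u - d) = 0.489975
Discount per step: exp(-r*dt) = 0.995883
Stock lattice S(k, i) with i counting down-moves:
  k=0: S(0,0) = 9.0900
  k=1: S(1,0) = 10.1788; S(1,1) = 8.1176
  k=2: S(2,0) = 11.3981; S(2,1) = 9.0900; S(2,2) = 7.2493
Terminal payoffs V(N, i) = max(S_T - K, 0):
  V(2,0) = 1.408127; V(2,1) = 0.000000; V(2,2) = 0.000000
Backward induction: V(k, i) = exp(-r*dt) * [p * V(k+1, i) + (1-p) * V(k+1, i+1)].
  V(1,0) = exp(-r*dt) * [p*1.408127 + (1-p)*0.000000] = 0.687107
  V(1,1) = exp(-r*dt) * [p*0.000000 + (1-p)*0.000000] = 0.000000
  V(0,0) = exp(-r*dt) * [p*0.687107 + (1-p)*0.000000] = 0.335279

Answer: Price = V(0,0) = 0.3353


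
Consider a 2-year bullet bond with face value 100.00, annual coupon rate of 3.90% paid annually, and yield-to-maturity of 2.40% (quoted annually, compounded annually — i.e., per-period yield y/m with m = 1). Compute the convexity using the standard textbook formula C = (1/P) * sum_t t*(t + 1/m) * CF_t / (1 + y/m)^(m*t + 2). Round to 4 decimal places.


Coupon per period c = face * coupon_rate / m = 3.900000
Periods per year m = 1; per-period yield y/m = 0.024000
Number of cashflows N = 2
Cashflows (t years, CF_t, discount factor 1/(1+y/m)^(m*t), PV):
  t = 1.0000: CF_t = 3.900000, DF = 0.976562, PV = 3.808594
  t = 2.0000: CF_t = 103.900000, DF = 0.953674, PV = 99.086761
Price P = sum_t PV_t = 102.895355
Convexity numerator sum_t t*(t + 1/m) * CF_t / (1+y/m)^(m*t + 2):
  t = 1.0000: term = 7.264316
  t = 2.0000: term = 566.978997
Convexity = (1/P) * sum = 574.243313 / 102.895355 = 5.580848

Answer: Convexity = 5.5808


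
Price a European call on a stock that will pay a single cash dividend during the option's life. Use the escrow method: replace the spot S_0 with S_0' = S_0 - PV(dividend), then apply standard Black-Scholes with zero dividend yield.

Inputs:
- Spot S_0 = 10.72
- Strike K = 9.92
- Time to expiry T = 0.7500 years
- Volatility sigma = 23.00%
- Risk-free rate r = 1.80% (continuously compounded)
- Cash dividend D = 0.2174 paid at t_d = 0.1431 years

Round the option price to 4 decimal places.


Answer: Price = 1.2128

Derivation:
PV(D) = D * exp(-r * t_d) = 0.2174 * 0.99742751 = 0.21684074
S_0' = S_0 - PV(D) = 10.7200 - 0.21684074 = 10.50315926
d1 = (ln(S_0'/K) + (r + sigma^2/2)*T) / (sigma*sqrt(T)) = 0.45415212
d2 = d1 - sigma*sqrt(T) = 0.25496627
exp(-rT) = 0.98659072
N(d1) = 0.67514033; N(d2) = 0.60062543
C = S_0' * N(d1) - K * exp(-rT) * N(d2) = 10.50315926 * 0.67514033 - 9.9200 * 0.98659072 * 0.60062543 = 1.2128


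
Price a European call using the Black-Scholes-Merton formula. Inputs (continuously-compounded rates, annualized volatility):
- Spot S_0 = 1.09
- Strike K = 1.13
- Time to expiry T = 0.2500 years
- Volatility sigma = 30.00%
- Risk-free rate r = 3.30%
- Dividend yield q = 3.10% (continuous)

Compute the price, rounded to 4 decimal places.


d1 = (ln(S/K) + (r - q + 0.5*sigma^2) * T) / (sigma * sqrt(T)) = -0.16193291
d2 = d1 - sigma * sqrt(T) = -0.31193291
exp(-rT) = 0.99178394; exp(-qT) = 0.99227995
C = S_0 * exp(-qT) * N(d1) - K * exp(-rT) * N(d2)
N(d1) = 0.43567934; N(d2) = 0.37754576
C = 1.0900 * 0.99227995 * 0.43567934 - 1.1300 * 0.99178394 * 0.37754576 = 0.0481

Answer: Price = 0.0481


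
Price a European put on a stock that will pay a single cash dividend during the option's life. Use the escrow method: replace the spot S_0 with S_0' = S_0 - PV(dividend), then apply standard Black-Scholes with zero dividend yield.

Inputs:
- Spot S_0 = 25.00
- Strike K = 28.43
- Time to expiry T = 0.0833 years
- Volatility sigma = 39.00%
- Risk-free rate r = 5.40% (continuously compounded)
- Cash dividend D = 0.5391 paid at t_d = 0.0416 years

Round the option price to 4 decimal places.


Answer: Price = 3.9763

Derivation:
PV(D) = D * exp(-r * t_d) = 0.5391 * 0.99775612 = 0.53789032
S_0' = S_0 - PV(D) = 25.0000 - 0.53789032 = 24.46210968
d1 = (ln(S_0'/K) + (r + sigma^2/2)*T) / (sigma*sqrt(T)) = -1.23920943
d2 = d1 - sigma*sqrt(T) = -1.35177021
exp(-rT) = 0.99551190
N(-d1) = 0.89236602; N(-d2) = 0.91177558
P = K * exp(-rT) * N(-d2) - S_0' * N(-d1) = 28.4300 * 0.99551190 * 0.91177558 - 24.46210968 * 0.89236602 = 3.9763


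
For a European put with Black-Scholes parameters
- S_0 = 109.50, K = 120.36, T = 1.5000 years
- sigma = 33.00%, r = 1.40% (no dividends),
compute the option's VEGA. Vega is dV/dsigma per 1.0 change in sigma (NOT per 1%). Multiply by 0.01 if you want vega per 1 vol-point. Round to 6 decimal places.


d1 = 0.0200717066; d2 = -0.3840941010
phi(d1) = 0.3988619269; exp(-qT) = 1.0000000000; exp(-rT) = 0.9792189646
Vega = S * exp(-qT) * phi(d1) * sqrt(T) = 109.5000 * 1.0000000000 * 0.3988619269 * 1.2247448714 = 53.491199

Answer: Vega = 53.491199


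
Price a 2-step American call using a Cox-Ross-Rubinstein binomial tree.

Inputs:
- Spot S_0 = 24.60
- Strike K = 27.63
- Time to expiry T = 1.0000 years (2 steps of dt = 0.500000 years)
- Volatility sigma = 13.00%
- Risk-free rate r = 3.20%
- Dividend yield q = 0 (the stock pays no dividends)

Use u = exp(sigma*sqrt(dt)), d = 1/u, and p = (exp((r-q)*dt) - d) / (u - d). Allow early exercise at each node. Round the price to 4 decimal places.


dt = T/N = 0.500000
u = exp(sigma*sqrt(dt)) = 1.096281; d = 1/u = 0.912175
p = (exp((r-q)*dt) - d) / (u - d) = 0.564640
Discount per step: exp(-r*dt) = 0.984127
Stock lattice S(k, i) with i counting down-moves:
  k=0: S(0,0) = 24.6000
  k=1: S(1,0) = 26.9685; S(1,1) = 22.4395
  k=2: S(2,0) = 29.5651; S(2,1) = 24.6000; S(2,2) = 20.4687
Terminal payoffs V(N, i) = max(S_T - K, 0):
  V(2,0) = 1.935088; V(2,1) = 0.000000; V(2,2) = 0.000000
Backward induction: V(k, i) = exp(-r*dt) * [p * V(k+1, i) + (1-p) * V(k+1, i+1)]; then take max(V_cont, immediate exercise) for American.
  V(1,0) = exp(-r*dt) * [p*1.935088 + (1-p)*0.000000] = 1.075286; exercise = 0.000000; V(1,0) = max -> 1.075286
  V(1,1) = exp(-r*dt) * [p*0.000000 + (1-p)*0.000000] = 0.000000; exercise = 0.000000; V(1,1) = max -> 0.000000
  V(0,0) = exp(-r*dt) * [p*1.075286 + (1-p)*0.000000] = 0.597512; exercise = 0.000000; V(0,0) = max -> 0.597512

Answer: Price = V(0,0) = 0.5975


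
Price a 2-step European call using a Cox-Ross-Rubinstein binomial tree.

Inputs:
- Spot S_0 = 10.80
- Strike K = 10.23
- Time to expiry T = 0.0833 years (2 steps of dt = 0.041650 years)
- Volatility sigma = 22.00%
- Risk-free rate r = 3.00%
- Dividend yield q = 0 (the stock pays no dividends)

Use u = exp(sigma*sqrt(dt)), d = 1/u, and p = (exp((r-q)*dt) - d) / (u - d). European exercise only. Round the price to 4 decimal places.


Answer: Price = V(0,0) = 0.6837

Derivation:
dt = T/N = 0.041650
u = exp(sigma*sqrt(dt)) = 1.045922; d = 1/u = 0.956095
p = (exp((r-q)*dt) - d) / (u - d) = 0.502696
Discount per step: exp(-r*dt) = 0.998751
Stock lattice S(k, i) with i counting down-moves:
  k=0: S(0,0) = 10.8000
  k=1: S(1,0) = 11.2960; S(1,1) = 10.3258
  k=2: S(2,0) = 11.8147; S(2,1) = 10.8000; S(2,2) = 9.8725
Terminal payoffs V(N, i) = max(S_T - K, 0):
  V(2,0) = 1.584680; V(2,1) = 0.570000; V(2,2) = 0.000000
Backward induction: V(k, i) = exp(-r*dt) * [p * V(k+1, i) + (1-p) * V(k+1, i+1)].
  V(1,0) = exp(-r*dt) * [p*1.584680 + (1-p)*0.570000] = 1.078727
  V(1,1) = exp(-r*dt) * [p*0.570000 + (1-p)*0.000000] = 0.286179
  V(0,0) = exp(-r*dt) * [p*1.078727 + (1-p)*0.286179] = 0.683735


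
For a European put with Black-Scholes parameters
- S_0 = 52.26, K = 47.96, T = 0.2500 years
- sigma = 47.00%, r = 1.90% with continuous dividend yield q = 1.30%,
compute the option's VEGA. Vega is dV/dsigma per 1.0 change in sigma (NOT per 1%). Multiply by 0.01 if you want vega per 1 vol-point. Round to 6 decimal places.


d1 = 0.4892614040; d2 = 0.2542614040
phi(d1) = 0.3539403461; exp(-qT) = 0.9967552755; exp(-rT) = 0.9952612634
Vega = S * exp(-qT) * phi(d1) * sqrt(T) = 52.2600 * 0.9967552755 * 0.3539403461 * 0.5000000000 = 9.218453

Answer: Vega = 9.218453


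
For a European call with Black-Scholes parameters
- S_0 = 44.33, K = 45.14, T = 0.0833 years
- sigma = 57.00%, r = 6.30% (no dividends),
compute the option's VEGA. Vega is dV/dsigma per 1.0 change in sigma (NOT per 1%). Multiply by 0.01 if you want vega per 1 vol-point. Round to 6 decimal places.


Answer: Vega = 5.104188

Derivation:
d1 = 0.0040900525; d2 = -0.1604218620
phi(d1) = 0.3989389436; exp(-qT) = 1.0000000000; exp(-rT) = 0.9947658462
Vega = S * exp(-qT) * phi(d1) * sqrt(T) = 44.3300 * 1.0000000000 * 0.3989389436 * 0.2886173938 = 5.104188


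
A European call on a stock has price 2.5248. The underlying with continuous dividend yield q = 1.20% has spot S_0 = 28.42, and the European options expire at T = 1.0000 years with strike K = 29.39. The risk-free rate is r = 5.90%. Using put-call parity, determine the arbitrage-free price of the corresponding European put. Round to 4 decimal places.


Answer: Put price = 2.1500

Derivation:
Put-call parity: C - P = S_0 * exp(-qT) - K * exp(-rT).
S_0 * exp(-qT) = 28.4200 * 0.98807171 = 28.08099808
K * exp(-rT) = 29.3900 * 0.94270677 = 27.70615195
P = C - S*exp(-qT) + K*exp(-rT)
P = 2.5248 - 28.08099808 + 27.70615195 = 2.1500


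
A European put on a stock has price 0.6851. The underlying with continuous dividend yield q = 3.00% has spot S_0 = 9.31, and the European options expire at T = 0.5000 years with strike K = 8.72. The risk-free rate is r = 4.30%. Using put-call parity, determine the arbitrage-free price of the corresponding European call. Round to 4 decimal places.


Answer: Call price = 1.3220

Derivation:
Put-call parity: C - P = S_0 * exp(-qT) - K * exp(-rT).
S_0 * exp(-qT) = 9.3100 * 0.98511194 = 9.17139216
K * exp(-rT) = 8.7200 * 0.97872948 = 8.53452104
C = P + S*exp(-qT) - K*exp(-rT)
C = 0.6851 + 9.17139216 - 8.53452104 = 1.3220


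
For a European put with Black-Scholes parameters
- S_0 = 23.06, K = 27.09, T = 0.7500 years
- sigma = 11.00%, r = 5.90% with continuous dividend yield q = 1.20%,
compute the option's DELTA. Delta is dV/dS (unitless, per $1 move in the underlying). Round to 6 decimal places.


Answer: Delta = -0.890456

Derivation:
d1 = -1.2730850696; d2 = -1.3683478640
phi(d1) = 0.1774065424; exp(-qT) = 0.9910403788; exp(-rT) = 0.9567147489
N(-d1) = 0.8985060718
Delta = -exp(-qT) * N(-d1) = -0.9910403788 * 0.8985060718 = -0.890456


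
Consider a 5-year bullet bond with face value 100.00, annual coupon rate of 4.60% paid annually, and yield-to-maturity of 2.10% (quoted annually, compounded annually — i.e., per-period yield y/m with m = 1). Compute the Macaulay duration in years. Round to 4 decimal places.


Answer: Macaulay duration = 4.6050 years

Derivation:
Coupon per period c = face * coupon_rate / m = 4.600000
Periods per year m = 1; per-period yield y/m = 0.021000
Number of cashflows N = 5
Cashflows (t years, CF_t, discount factor 1/(1+y/m)^(m*t), PV):
  t = 1.0000: CF_t = 4.600000, DF = 0.979432, PV = 4.505387
  t = 2.0000: CF_t = 4.600000, DF = 0.959287, PV = 4.412720
  t = 3.0000: CF_t = 4.600000, DF = 0.939556, PV = 4.321959
  t = 4.0000: CF_t = 4.600000, DF = 0.920231, PV = 4.233064
  t = 5.0000: CF_t = 104.600000, DF = 0.901304, PV = 94.276396
Price P = sum_t PV_t = 111.749526
Macaulay numerator sum_t t * PV_t:
  t * PV_t at t = 1.0000: 4.505387
  t * PV_t at t = 2.0000: 8.825440
  t * PV_t at t = 3.0000: 12.965876
  t * PV_t at t = 4.0000: 16.932257
  t * PV_t at t = 5.0000: 471.381982
Macaulay duration D = (sum_t t * PV_t) / P = 514.610942 / 111.749526 = 4.605039


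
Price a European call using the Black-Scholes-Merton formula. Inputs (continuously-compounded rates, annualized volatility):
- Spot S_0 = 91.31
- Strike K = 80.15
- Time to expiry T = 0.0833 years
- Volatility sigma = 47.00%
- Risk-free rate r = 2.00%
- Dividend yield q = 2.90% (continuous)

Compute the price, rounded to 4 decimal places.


Answer: Price = 12.1211

Derivation:
d1 = (ln(S/K) + (r - q + 0.5*sigma^2) * T) / (sigma * sqrt(T)) = 1.02330289
d2 = d1 - sigma * sqrt(T) = 0.88765272
exp(-rT) = 0.99833539; exp(-qT) = 0.99758722
C = S_0 * exp(-qT) * N(d1) - K * exp(-rT) * N(d2)
N(d1) = 0.84691767; N(d2) = 0.81263621
C = 91.3100 * 0.99758722 * 0.84691767 - 80.1500 * 0.99833539 * 0.81263621 = 12.1211


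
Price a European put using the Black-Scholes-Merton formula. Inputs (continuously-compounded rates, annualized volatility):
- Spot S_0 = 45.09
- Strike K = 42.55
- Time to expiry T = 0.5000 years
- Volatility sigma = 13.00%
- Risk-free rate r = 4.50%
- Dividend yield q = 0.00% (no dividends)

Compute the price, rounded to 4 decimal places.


Answer: Price = 0.4178

Derivation:
d1 = (ln(S/K) + (r - q + 0.5*sigma^2) * T) / (sigma * sqrt(T)) = 0.92147586
d2 = d1 - sigma * sqrt(T) = 0.82955197
exp(-rT) = 0.97775124; exp(-qT) = 1.00000000
P = K * exp(-rT) * N(-d2) - S_0 * exp(-qT) * N(-d1)
N(-d1) = 0.17840102; N(-d2) = 0.20339607
P = 42.5500 * 0.97775124 * 0.20339607 - 45.0900 * 1.00000000 * 0.17840102 = 0.4178


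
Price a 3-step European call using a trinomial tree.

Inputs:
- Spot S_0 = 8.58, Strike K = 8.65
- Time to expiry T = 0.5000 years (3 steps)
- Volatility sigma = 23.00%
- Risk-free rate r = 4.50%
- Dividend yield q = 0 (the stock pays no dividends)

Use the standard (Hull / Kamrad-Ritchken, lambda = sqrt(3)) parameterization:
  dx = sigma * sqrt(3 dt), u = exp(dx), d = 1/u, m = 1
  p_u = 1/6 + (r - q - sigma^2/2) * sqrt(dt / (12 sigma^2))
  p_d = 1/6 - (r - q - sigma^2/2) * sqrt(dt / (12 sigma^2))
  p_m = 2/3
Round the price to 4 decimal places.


Answer: Price = V(0,0) = 0.5770

Derivation:
dt = T/N = 0.166667; dx = sigma*sqrt(3*dt) = 0.162635
u = exp(dx) = 1.176607; d = 1/u = 0.849902
p_u = 0.176172, p_m = 0.666667, p_d = 0.157162
Discount per step: exp(-r*dt) = 0.992528
Stock lattice S(k, j) with j the centered position index:
  k=0: S(0,+0) = 8.5800
  k=1: S(1,-1) = 7.2922; S(1,+0) = 8.5800; S(1,+1) = 10.0953
  k=2: S(2,-2) = 6.1976; S(2,-1) = 7.2922; S(2,+0) = 8.5800; S(2,+1) = 10.0953; S(2,+2) = 11.8782
  k=3: S(3,-3) = 5.2674; S(3,-2) = 6.1976; S(3,-1) = 7.2922; S(3,+0) = 8.5800; S(3,+1) = 10.0953; S(3,+2) = 11.8782; S(3,+3) = 13.9759
Terminal payoffs V(N, j) = max(S_T - K, 0):
  V(3,-3) = 0.000000; V(3,-2) = 0.000000; V(3,-1) = 0.000000; V(3,+0) = 0.000000; V(3,+1) = 1.445285; V(3,+2) = 3.228179; V(3,+3) = 5.325944
Backward induction: V(k, j) = exp(-r*dt) * [p_u * V(k+1, j+1) + p_m * V(k+1, j) + p_d * V(k+1, j-1)]
  V(2,-2) = exp(-r*dt) * [p_u*0.000000 + p_m*0.000000 + p_d*0.000000] = 0.000000
  V(2,-1) = exp(-r*dt) * [p_u*0.000000 + p_m*0.000000 + p_d*0.000000] = 0.000000
  V(2,+0) = exp(-r*dt) * [p_u*1.445285 + p_m*0.000000 + p_d*0.000000] = 0.252716
  V(2,+1) = exp(-r*dt) * [p_u*3.228179 + p_m*1.445285 + p_d*0.000000] = 1.520788
  V(2,+2) = exp(-r*dt) * [p_u*5.325944 + p_m*3.228179 + p_d*1.445285] = 3.292755
  V(1,-1) = exp(-r*dt) * [p_u*0.252716 + p_m*0.000000 + p_d*0.000000] = 0.044189
  V(1,+0) = exp(-r*dt) * [p_u*1.520788 + p_m*0.252716 + p_d*0.000000] = 0.433136
  V(1,+1) = exp(-r*dt) * [p_u*3.292755 + p_m*1.520788 + p_d*0.252716] = 1.621459
  V(0,+0) = exp(-r*dt) * [p_u*1.621459 + p_m*0.433136 + p_d*0.044189] = 0.577013


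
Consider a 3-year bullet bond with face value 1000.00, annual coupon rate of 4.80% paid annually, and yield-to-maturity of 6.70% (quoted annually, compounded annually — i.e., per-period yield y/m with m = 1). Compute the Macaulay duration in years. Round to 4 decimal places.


Answer: Macaulay duration = 2.8609 years

Derivation:
Coupon per period c = face * coupon_rate / m = 48.000000
Periods per year m = 1; per-period yield y/m = 0.067000
Number of cashflows N = 3
Cashflows (t years, CF_t, discount factor 1/(1+y/m)^(m*t), PV):
  t = 1.0000: CF_t = 48.000000, DF = 0.937207, PV = 44.985942
  t = 2.0000: CF_t = 48.000000, DF = 0.878357, PV = 42.161145
  t = 3.0000: CF_t = 1048.000000, DF = 0.823203, PV = 862.716341
Price P = sum_t PV_t = 949.863428
Macaulay numerator sum_t t * PV_t:
  t * PV_t at t = 1.0000: 44.985942
  t * PV_t at t = 2.0000: 84.322290
  t * PV_t at t = 3.0000: 2588.149024
Macaulay duration D = (sum_t t * PV_t) / P = 2717.457256 / 949.863428 = 2.860893


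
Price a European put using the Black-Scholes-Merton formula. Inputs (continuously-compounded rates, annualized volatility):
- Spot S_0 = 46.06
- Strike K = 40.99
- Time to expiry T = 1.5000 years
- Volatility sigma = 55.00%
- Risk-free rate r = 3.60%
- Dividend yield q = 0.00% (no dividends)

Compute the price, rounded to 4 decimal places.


Answer: Price = 7.9254

Derivation:
d1 = (ln(S/K) + (r - q + 0.5*sigma^2) * T) / (sigma * sqrt(T)) = 0.59009211
d2 = d1 - sigma * sqrt(T) = -0.08351756
exp(-rT) = 0.94743211; exp(-qT) = 1.00000000
P = K * exp(-rT) * N(-d2) - S_0 * exp(-qT) * N(-d1)
N(-d1) = 0.27756445; N(-d2) = 0.53327999
P = 40.9900 * 0.94743211 * 0.53327999 - 46.0600 * 1.00000000 * 0.27756445 = 7.9254


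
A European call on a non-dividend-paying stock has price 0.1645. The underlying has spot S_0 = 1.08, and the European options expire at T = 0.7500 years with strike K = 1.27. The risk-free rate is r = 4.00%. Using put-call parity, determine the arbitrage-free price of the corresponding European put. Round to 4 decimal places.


Put-call parity: C - P = S_0 * exp(-qT) - K * exp(-rT).
S_0 * exp(-qT) = 1.0800 * 1.00000000 = 1.08000000
K * exp(-rT) = 1.2700 * 0.97044553 = 1.23246583
P = C - S*exp(-qT) + K*exp(-rT)
P = 0.1645 - 1.08000000 + 1.23246583 = 0.3170

Answer: Put price = 0.3170


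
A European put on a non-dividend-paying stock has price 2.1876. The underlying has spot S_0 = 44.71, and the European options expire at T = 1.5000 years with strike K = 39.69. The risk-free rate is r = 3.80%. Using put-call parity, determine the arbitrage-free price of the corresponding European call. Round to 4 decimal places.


Answer: Call price = 9.4067

Derivation:
Put-call parity: C - P = S_0 * exp(-qT) - K * exp(-rT).
S_0 * exp(-qT) = 44.7100 * 1.00000000 = 44.71000000
K * exp(-rT) = 39.6900 * 0.94459407 = 37.49093861
C = P + S*exp(-qT) - K*exp(-rT)
C = 2.1876 + 44.71000000 - 37.49093861 = 9.4067
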